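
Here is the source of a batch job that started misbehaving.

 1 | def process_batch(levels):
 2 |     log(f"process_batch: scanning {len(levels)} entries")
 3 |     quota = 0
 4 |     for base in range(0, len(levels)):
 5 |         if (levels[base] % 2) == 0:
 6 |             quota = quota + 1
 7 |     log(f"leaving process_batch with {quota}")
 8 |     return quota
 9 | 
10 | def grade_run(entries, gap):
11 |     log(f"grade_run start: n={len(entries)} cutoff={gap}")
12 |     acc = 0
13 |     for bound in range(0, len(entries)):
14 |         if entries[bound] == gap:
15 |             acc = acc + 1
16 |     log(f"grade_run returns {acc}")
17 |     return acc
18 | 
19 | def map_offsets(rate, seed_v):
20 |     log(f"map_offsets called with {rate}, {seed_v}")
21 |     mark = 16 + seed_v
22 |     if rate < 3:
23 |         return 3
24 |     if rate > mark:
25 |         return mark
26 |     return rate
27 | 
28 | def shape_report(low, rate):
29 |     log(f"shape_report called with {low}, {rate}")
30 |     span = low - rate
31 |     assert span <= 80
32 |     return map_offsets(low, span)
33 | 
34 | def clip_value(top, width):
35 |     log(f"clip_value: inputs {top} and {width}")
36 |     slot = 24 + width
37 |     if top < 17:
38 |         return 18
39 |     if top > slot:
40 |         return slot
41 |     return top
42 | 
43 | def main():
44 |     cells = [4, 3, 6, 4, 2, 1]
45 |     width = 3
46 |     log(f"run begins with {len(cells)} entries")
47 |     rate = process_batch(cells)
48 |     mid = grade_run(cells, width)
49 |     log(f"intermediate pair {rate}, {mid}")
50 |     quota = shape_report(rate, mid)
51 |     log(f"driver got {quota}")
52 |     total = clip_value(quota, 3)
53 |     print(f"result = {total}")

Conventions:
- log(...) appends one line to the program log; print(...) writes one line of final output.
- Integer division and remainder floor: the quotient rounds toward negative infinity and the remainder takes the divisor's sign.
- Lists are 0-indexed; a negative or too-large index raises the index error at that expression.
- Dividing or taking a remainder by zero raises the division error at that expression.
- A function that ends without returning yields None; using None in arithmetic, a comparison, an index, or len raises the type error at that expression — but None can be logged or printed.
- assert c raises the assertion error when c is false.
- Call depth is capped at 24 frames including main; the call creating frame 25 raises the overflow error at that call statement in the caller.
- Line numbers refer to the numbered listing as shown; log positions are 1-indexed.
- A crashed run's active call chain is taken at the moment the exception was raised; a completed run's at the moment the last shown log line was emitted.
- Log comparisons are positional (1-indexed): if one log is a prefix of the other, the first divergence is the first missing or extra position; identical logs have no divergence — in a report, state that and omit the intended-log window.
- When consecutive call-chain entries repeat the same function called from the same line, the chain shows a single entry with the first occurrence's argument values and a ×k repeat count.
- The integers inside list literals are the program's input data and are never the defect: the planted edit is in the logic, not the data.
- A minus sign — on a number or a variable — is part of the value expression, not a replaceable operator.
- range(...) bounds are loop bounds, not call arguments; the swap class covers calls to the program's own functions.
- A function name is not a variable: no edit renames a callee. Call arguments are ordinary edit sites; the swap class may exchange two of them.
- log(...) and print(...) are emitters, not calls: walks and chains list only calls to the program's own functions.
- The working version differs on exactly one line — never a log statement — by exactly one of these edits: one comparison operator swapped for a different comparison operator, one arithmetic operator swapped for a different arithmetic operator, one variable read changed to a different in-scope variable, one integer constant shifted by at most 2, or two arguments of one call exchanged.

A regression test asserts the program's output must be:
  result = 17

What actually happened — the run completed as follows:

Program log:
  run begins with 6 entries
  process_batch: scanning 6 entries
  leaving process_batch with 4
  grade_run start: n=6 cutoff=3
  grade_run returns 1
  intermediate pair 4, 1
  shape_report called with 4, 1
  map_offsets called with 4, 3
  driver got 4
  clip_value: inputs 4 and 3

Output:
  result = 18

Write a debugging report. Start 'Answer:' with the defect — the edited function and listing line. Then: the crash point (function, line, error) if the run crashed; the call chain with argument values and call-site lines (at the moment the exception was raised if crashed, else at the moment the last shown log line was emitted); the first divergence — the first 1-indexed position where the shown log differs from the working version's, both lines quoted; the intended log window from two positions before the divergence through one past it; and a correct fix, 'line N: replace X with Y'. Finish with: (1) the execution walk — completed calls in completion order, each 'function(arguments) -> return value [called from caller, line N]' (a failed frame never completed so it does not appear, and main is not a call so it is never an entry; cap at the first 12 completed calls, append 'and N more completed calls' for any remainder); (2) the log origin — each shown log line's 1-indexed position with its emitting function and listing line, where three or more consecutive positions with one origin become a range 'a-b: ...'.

Answer: the defect is in clip_value at line 38.
Key fact: Every logged value matches the working version; the printed result is what differs.
Call chain: main -> clip_value(4, 3) (called at line 52).
First divergence: none (the log streams are identical).
Execution walk:
  process_batch([4, 3, 6, 4, 2, 1]) -> 4  [called from main, line 47]
  grade_run([4, 3, 6, 4, 2, 1], 3) -> 1  [called from main, line 48]
  map_offsets(4, 3) -> 4  [called from shape_report, line 32]
  shape_report(4, 1) -> 4  [called from main, line 50]
  clip_value(4, 3) -> 18  [called from main, line 52]
Log origins:
  1: emitted by main (line 46)
  2: emitted by process_batch (line 2)
  3: emitted by process_batch (line 7)
  4: emitted by grade_run (line 11)
  5: emitted by grade_run (line 16)
  6: emitted by main (line 49)
  7: emitted by shape_report (line 29)
  8: emitted by map_offsets (line 20)
  9: emitted by main (line 51)
  10: emitted by clip_value (line 35)
A correct fix: line 38: replace `18` with `17`.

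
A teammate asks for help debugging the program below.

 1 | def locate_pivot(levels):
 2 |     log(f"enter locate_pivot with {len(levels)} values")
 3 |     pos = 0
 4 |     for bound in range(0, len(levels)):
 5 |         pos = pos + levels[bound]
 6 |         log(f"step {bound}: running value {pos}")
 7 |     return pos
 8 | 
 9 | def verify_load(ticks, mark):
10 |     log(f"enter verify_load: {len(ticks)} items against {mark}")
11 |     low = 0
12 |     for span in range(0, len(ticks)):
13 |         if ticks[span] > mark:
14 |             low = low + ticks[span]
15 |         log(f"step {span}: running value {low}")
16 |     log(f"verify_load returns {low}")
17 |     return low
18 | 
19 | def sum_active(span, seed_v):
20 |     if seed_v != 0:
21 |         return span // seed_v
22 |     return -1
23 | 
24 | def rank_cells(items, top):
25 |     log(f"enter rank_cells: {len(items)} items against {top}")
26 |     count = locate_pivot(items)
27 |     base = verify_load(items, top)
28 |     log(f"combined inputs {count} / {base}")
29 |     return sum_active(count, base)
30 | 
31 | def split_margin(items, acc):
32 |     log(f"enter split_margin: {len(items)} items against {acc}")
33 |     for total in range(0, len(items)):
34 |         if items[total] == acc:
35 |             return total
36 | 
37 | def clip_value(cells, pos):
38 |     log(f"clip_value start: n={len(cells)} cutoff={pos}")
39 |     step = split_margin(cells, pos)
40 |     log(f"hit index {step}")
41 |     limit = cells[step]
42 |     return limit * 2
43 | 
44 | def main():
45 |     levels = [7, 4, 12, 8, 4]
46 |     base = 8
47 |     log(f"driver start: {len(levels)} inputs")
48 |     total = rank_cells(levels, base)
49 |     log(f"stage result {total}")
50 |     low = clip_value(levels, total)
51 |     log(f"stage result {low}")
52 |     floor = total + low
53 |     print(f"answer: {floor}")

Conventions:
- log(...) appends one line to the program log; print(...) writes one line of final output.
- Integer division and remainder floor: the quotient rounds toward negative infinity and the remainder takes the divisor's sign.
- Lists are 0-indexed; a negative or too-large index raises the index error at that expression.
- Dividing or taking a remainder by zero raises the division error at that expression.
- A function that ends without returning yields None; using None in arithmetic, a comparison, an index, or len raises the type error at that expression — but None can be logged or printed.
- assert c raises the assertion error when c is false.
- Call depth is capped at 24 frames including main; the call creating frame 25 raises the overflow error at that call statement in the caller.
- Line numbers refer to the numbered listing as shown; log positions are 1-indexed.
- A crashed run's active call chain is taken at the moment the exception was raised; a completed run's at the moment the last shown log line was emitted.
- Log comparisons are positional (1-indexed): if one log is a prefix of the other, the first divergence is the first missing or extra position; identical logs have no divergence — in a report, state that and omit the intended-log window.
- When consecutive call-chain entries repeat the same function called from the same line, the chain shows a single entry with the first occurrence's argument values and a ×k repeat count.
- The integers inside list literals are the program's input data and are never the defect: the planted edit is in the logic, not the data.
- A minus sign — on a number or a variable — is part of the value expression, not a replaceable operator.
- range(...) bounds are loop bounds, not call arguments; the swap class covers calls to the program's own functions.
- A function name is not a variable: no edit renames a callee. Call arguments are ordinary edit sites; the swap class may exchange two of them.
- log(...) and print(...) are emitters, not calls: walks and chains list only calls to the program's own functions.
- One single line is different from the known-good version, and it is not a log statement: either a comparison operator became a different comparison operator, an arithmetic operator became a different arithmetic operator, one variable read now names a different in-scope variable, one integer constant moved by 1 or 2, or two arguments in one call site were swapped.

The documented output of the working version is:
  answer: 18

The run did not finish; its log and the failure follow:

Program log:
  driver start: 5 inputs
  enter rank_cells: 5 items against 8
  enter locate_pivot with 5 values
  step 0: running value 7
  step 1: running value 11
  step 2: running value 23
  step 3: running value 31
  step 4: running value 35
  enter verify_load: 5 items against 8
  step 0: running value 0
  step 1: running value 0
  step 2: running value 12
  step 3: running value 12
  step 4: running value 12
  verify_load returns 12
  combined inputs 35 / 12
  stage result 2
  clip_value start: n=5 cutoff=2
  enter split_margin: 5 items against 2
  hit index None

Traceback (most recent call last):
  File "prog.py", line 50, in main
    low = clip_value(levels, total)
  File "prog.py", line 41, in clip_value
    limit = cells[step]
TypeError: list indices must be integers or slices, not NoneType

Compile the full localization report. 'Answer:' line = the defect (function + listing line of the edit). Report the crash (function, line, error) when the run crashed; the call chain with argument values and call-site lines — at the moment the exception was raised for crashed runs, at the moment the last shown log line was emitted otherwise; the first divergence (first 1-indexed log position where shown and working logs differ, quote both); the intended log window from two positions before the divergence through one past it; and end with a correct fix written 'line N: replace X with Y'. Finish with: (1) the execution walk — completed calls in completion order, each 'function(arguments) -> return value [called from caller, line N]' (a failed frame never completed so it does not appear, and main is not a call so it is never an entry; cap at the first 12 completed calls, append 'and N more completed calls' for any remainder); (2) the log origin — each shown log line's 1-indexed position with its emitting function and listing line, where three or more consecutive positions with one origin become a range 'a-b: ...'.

Answer: the defect is in main at line 50.
The tell: Everything matches until log position 18, which reads 'clip_value start: n=5 cutoff=2' in place of 'clip_value start: n=5 cutoff=8'.
Crash: clip_value, line 41, TypeError.
Call chain: main -> clip_value([7, 4, 12, 8, 4], 2) (called at line 50).
First divergence: position 18 — shown 'clip_value start: n=5 cutoff=2', intended 'clip_value start: n=5 cutoff=8'.
Intended log window:
  16: combined inputs 35 / 12
  17: stage result 2
  18: clip_value start: n=5 cutoff=8
  19: enter split_margin: 5 items against 8
Execution walk:
  locate_pivot([7, 4, 12, 8, 4]) -> 35  [called from rank_cells, line 26]
  verify_load([7, 4, 12, 8, 4], 8) -> 12  [called from rank_cells, line 27]
  sum_active(35, 12) -> 2  [called from rank_cells, line 29]
  rank_cells([7, 4, 12, 8, 4], 8) -> 2  [called from main, line 48]
  split_margin([7, 4, 12, 8, 4], 2) -> None  [called from clip_value, line 39]
Log origins:
  1: emitted by main (line 47)
  2: emitted by rank_cells (line 25)
  3: emitted by locate_pivot (line 2)
  4-8: emitted by locate_pivot (line 6)
  9: emitted by verify_load (line 10)
  10-14: emitted by verify_load (line 15)
  15: emitted by verify_load (line 16)
  16: emitted by rank_cells (line 28)
  17: emitted by main (line 49)
  18: emitted by clip_value (line 38)
  19: emitted by split_margin (line 32)
  20: emitted by clip_value (line 40)
A correct fix: line 50: replace `total` with `base`.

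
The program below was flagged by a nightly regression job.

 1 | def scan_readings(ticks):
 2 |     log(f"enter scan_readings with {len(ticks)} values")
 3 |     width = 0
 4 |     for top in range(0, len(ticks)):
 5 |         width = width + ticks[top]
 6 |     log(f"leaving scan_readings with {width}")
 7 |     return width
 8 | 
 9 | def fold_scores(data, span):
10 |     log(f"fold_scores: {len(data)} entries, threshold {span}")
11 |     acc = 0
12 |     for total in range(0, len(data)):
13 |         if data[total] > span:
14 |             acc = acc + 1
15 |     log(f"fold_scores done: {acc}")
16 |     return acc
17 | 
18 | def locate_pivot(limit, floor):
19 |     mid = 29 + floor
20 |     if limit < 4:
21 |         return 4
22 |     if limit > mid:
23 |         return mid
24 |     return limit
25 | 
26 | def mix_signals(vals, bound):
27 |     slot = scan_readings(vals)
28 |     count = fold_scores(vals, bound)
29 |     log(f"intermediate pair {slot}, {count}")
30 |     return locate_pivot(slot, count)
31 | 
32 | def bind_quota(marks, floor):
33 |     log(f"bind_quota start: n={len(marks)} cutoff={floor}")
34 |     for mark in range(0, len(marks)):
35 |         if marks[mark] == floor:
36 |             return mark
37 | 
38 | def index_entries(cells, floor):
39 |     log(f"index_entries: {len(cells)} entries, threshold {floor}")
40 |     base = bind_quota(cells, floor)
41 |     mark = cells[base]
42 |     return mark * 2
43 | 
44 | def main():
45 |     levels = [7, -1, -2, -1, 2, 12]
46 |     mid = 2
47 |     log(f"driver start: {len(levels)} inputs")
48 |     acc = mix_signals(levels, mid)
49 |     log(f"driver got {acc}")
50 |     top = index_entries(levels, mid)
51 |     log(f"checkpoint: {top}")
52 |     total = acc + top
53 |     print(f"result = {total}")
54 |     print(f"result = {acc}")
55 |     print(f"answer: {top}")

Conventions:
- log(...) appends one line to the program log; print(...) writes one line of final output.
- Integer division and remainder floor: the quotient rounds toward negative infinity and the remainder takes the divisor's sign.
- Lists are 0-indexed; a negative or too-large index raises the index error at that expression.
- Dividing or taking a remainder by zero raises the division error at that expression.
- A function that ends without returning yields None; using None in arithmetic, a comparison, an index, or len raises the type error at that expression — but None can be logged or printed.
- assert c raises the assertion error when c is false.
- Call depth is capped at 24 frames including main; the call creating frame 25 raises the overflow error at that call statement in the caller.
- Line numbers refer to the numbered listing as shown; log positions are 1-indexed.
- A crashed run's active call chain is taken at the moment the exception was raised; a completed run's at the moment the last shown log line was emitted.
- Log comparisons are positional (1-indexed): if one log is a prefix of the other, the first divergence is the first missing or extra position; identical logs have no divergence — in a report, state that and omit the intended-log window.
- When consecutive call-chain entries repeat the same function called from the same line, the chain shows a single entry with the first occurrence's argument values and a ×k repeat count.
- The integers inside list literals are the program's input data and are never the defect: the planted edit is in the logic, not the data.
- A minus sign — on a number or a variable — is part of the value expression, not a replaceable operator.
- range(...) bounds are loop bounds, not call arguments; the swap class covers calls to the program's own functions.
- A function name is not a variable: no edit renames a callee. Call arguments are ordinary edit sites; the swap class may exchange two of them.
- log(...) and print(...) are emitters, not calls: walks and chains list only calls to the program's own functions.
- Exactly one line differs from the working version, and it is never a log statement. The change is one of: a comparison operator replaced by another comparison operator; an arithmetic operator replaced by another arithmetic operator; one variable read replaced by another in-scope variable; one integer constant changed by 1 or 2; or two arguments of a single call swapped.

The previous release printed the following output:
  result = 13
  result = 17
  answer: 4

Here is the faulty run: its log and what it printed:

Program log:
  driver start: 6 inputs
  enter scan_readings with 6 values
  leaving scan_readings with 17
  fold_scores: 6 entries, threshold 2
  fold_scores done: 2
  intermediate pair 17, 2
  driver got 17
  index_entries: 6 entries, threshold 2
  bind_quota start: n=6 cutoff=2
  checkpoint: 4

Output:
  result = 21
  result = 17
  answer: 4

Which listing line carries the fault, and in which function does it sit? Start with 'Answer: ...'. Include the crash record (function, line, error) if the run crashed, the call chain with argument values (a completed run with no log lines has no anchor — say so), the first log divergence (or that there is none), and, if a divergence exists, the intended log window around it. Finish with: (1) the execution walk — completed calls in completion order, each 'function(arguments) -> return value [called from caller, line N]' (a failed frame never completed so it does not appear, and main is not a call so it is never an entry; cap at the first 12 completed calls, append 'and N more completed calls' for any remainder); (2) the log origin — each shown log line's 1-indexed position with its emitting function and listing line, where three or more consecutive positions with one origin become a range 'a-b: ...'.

Answer: the defect is in main at line 52.
The tell: The two runs log identically and part ways only at the printed values.
Call chain: main.
First divergence: none — the logs agree in full.
Execution walk:
  scan_readings([7, -1, -2, -1, 2, 12]) -> 17  [called from mix_signals, line 27]
  fold_scores([7, -1, -2, -1, 2, 12], 2) -> 2  [called from mix_signals, line 28]
  locate_pivot(17, 2) -> 17  [called from mix_signals, line 30]
  mix_signals([7, -1, -2, -1, 2, 12], 2) -> 17  [called from main, line 48]
  bind_quota([7, -1, -2, -1, 2, 12], 2) -> 4  [called from index_entries, line 40]
  index_entries([7, -1, -2, -1, 2, 12], 2) -> 4  [called from main, line 50]
Log origin:
  1 — main, line 47
  2 — scan_readings, line 2
  3 — scan_readings, line 6
  4 — fold_scores, line 10
  5 — fold_scores, line 15
  6 — mix_signals, line 29
  7 — main, line 49
  8 — index_entries, line 39
  9 — bind_quota, line 33
  10 — main, line 51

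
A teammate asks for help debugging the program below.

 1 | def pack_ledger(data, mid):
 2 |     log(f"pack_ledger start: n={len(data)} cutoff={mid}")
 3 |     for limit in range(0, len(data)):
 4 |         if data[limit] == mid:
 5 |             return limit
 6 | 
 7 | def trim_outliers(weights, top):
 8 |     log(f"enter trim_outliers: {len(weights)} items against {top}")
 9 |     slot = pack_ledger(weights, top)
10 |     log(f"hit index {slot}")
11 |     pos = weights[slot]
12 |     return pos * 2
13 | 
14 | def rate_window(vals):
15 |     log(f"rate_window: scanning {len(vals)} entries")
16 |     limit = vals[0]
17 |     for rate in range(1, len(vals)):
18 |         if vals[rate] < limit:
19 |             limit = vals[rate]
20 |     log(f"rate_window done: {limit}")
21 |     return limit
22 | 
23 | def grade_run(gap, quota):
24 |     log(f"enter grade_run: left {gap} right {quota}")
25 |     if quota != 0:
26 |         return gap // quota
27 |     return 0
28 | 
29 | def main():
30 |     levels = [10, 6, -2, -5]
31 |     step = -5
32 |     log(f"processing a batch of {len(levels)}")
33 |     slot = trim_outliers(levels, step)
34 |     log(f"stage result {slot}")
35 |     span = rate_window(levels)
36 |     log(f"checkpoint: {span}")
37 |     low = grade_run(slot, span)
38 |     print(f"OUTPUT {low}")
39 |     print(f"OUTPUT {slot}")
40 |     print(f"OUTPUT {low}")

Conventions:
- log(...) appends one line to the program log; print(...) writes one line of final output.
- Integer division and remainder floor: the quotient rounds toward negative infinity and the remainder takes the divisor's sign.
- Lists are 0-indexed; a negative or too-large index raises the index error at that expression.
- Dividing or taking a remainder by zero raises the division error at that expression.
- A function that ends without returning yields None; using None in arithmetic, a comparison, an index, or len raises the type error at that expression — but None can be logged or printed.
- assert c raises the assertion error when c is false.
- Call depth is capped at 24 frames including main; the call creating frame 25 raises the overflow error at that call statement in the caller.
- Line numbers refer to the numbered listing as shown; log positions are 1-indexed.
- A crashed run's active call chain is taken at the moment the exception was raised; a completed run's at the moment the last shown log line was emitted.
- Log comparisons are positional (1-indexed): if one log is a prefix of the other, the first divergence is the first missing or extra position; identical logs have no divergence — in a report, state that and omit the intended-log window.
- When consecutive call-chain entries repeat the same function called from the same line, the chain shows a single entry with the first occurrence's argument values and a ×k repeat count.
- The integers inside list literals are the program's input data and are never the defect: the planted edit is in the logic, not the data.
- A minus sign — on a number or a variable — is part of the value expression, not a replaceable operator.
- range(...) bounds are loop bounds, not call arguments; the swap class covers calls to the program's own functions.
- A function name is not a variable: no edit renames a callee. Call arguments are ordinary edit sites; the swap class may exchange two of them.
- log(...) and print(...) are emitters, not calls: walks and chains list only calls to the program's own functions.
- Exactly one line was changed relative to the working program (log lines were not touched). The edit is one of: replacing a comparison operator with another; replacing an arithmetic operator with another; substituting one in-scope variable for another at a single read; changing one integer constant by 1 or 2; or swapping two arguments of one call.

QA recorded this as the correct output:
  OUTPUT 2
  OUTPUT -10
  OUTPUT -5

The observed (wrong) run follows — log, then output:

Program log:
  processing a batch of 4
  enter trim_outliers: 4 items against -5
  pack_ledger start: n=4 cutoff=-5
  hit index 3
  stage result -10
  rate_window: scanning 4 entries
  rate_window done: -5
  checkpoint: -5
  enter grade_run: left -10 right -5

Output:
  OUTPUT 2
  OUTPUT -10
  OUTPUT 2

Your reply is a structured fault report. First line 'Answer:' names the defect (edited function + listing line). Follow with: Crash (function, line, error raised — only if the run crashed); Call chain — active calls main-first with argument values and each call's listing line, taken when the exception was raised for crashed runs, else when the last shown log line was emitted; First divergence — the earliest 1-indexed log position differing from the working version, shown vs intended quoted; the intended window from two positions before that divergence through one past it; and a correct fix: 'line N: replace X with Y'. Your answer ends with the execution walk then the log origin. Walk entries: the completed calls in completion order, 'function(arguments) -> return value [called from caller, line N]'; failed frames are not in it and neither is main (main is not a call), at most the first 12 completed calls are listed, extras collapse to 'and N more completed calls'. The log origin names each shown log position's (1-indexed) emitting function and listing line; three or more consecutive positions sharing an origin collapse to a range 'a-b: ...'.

Answer: the defect is in main at line 40.
The tell: Every logged value matches the working version; the printed result is what differs.
Call chain: main -> grade_run(-10, -5) (called at line 37).
First divergence: there is none — every log position agrees.
Execution walk:
  pack_ledger([10, 6, -2, -5], -5) -> 3  [called from trim_outliers, line 9]
  trim_outliers([10, 6, -2, -5], -5) -> -10  [called from main, line 33]
  rate_window([10, 6, -2, -5]) -> -5  [called from main, line 35]
  grade_run(-10, -5) -> 2  [called from main, line 37]
Origin of each log line:
  1: from main, line 32
  2: from trim_outliers, line 8
  3: from pack_ledger, line 2
  4: from trim_outliers, line 10
  5: from main, line 34
  6: from rate_window, line 15
  7: from rate_window, line 20
  8: from main, line 36
  9: from grade_run, line 24
A correct fix: line 40: replace `low` with `span`.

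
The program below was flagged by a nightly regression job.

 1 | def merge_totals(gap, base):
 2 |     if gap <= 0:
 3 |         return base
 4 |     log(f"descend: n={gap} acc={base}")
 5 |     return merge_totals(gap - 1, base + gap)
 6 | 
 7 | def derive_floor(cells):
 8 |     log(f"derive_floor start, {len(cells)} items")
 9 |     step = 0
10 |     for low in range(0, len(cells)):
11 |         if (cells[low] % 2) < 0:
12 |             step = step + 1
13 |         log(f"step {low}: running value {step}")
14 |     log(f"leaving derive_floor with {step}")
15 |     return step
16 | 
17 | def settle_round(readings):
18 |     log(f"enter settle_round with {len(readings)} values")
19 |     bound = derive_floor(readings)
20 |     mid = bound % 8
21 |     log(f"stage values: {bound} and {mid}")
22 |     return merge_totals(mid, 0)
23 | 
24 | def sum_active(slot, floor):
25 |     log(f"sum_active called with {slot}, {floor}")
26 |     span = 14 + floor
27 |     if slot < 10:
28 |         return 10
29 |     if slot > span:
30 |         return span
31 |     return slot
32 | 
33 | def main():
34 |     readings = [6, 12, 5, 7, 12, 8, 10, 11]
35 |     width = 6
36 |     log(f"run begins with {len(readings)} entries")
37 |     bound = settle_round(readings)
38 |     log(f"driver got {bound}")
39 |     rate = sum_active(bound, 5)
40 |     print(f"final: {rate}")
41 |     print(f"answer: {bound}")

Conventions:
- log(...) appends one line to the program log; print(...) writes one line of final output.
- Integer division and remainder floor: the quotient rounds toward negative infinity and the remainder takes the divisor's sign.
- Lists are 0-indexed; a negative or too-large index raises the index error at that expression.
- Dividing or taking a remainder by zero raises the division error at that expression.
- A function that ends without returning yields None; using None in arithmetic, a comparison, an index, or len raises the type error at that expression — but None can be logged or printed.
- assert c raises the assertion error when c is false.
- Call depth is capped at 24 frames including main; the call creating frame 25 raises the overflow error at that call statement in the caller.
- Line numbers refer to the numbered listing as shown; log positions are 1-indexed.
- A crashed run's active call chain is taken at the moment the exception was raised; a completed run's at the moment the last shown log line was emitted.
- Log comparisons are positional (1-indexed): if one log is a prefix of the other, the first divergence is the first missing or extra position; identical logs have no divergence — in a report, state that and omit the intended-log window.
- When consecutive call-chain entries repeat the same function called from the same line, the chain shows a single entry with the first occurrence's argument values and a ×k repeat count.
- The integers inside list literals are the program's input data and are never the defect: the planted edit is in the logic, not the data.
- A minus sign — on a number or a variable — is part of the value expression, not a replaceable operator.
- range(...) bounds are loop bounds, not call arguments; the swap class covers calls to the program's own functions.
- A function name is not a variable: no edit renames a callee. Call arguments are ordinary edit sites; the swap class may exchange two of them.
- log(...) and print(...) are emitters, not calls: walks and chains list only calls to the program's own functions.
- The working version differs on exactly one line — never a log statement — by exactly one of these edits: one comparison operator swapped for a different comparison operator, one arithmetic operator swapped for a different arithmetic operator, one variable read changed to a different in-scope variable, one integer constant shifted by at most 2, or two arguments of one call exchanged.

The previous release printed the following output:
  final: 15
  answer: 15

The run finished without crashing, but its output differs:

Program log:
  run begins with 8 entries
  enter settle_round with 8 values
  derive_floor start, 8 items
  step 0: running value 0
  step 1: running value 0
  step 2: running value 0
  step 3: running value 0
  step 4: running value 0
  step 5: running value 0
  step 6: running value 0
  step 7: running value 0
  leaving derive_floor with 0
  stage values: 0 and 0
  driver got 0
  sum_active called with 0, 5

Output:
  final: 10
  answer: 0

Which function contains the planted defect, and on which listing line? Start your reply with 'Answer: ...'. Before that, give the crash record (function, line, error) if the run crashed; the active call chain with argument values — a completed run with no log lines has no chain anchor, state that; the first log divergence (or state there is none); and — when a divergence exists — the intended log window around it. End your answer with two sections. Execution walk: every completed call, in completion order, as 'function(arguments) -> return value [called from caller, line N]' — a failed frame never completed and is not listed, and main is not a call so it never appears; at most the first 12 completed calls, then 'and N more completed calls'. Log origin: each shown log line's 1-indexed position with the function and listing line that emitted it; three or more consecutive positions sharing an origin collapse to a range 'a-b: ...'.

Answer: the defect is in derive_floor at line 11.
Core observation: The log first diverges at position 4: the faulty run prints 'step 0: running value 0' where the working version prints 'step 0: running value 1'.
Call chain: main -> sum_active(0, 5) (called at line 39).
First divergence: at position 4 the run shows 'step 0: running value 0' where the working version logs 'step 0: running value 1'.
Intended log window:
  2: enter settle_round with 8 values
  3: derive_floor start, 8 items
  4: step 0: running value 1
  5: step 1: running value 2
Execution walk:
  derive_floor([6, 12, 5, 7, 12, 8, 10, 11]) -> 0  [called from settle_round, line 19]
  merge_totals(0, 0) -> 0  [called from settle_round, line 22]
  settle_round([6, 12, 5, 7, 12, 8, 10, 11]) -> 0  [called from main, line 37]
  sum_active(0, 5) -> 10  [called from main, line 39]
Log origin:
  1: emitted by main (line 36)
  2: emitted by settle_round (line 18)
  3: emitted by derive_floor (line 8)
  4-11: emitted by derive_floor (line 13)
  12: emitted by derive_floor (line 14)
  13: emitted by settle_round (line 21)
  14: emitted by main (line 38)
  15: emitted by sum_active (line 25)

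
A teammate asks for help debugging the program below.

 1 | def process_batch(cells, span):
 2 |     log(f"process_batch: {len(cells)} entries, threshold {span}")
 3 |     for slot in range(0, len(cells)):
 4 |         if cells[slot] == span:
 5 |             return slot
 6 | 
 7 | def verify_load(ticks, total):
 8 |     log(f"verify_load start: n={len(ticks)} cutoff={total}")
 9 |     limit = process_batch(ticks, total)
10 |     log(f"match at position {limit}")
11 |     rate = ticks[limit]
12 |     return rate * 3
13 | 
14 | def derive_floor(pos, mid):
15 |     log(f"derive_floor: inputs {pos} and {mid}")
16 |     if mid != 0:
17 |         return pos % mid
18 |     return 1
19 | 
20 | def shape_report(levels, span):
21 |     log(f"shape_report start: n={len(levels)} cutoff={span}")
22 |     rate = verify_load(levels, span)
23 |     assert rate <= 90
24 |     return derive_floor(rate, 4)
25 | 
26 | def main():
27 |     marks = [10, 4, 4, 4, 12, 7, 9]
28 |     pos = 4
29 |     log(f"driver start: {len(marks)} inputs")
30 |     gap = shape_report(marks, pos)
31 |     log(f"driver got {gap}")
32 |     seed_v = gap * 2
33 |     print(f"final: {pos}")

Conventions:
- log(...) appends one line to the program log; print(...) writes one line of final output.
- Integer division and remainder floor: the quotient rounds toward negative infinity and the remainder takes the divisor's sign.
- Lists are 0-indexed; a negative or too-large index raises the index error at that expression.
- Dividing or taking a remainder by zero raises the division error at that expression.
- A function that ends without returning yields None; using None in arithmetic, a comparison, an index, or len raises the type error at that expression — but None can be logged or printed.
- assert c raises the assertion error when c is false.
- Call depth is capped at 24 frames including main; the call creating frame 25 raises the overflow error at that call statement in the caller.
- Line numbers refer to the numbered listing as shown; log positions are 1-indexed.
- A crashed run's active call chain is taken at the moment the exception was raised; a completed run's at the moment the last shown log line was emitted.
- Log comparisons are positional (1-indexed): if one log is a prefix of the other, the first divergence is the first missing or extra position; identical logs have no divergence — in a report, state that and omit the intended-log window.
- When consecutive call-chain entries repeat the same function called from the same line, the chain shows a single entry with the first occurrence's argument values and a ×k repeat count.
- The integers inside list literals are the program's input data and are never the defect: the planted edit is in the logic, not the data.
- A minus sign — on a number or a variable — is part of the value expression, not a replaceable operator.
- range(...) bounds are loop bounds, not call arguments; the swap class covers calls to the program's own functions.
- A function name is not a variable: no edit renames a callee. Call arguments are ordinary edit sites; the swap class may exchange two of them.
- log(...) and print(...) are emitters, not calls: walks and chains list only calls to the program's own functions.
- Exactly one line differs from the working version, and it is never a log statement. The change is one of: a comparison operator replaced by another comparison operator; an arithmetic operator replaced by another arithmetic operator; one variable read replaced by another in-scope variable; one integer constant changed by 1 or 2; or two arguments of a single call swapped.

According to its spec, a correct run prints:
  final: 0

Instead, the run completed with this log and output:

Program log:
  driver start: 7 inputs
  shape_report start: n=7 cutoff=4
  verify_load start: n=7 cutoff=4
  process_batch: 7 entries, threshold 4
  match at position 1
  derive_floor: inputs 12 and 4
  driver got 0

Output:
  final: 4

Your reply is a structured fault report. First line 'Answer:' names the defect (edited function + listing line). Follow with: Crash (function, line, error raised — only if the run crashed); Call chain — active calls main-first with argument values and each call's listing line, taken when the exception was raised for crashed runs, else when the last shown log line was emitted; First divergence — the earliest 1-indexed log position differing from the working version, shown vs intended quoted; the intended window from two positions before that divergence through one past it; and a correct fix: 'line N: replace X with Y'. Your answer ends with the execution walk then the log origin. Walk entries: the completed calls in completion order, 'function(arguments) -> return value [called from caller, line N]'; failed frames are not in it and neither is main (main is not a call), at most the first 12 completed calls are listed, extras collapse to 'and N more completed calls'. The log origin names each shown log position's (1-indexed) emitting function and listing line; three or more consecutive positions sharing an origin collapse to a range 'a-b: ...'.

Answer: the defect is in main at line 33.
Key observation: Every logged value matches the working version; the printed result is what differs.
Call chain: main.
First divergence: there is none — every log position agrees.
Execution walk:
  process_batch([10, 4, 4, 4, 12, 7, 9], 4) -> 1  [called from verify_load, line 9]
  verify_load([10, 4, 4, 4, 12, 7, 9], 4) -> 12  [called from shape_report, line 22]
  derive_floor(12, 4) -> 0  [called from shape_report, line 24]
  shape_report([10, 4, 4, 4, 12, 7, 9], 4) -> 0  [called from main, line 30]
Log origins:
  1: emitted by main (line 29)
  2: emitted by shape_report (line 21)
  3: emitted by verify_load (line 8)
  4: emitted by process_batch (line 2)
  5: emitted by verify_load (line 10)
  6: emitted by derive_floor (line 15)
  7: emitted by main (line 31)
A correct fix: line 33: replace `pos` with `seed_v`.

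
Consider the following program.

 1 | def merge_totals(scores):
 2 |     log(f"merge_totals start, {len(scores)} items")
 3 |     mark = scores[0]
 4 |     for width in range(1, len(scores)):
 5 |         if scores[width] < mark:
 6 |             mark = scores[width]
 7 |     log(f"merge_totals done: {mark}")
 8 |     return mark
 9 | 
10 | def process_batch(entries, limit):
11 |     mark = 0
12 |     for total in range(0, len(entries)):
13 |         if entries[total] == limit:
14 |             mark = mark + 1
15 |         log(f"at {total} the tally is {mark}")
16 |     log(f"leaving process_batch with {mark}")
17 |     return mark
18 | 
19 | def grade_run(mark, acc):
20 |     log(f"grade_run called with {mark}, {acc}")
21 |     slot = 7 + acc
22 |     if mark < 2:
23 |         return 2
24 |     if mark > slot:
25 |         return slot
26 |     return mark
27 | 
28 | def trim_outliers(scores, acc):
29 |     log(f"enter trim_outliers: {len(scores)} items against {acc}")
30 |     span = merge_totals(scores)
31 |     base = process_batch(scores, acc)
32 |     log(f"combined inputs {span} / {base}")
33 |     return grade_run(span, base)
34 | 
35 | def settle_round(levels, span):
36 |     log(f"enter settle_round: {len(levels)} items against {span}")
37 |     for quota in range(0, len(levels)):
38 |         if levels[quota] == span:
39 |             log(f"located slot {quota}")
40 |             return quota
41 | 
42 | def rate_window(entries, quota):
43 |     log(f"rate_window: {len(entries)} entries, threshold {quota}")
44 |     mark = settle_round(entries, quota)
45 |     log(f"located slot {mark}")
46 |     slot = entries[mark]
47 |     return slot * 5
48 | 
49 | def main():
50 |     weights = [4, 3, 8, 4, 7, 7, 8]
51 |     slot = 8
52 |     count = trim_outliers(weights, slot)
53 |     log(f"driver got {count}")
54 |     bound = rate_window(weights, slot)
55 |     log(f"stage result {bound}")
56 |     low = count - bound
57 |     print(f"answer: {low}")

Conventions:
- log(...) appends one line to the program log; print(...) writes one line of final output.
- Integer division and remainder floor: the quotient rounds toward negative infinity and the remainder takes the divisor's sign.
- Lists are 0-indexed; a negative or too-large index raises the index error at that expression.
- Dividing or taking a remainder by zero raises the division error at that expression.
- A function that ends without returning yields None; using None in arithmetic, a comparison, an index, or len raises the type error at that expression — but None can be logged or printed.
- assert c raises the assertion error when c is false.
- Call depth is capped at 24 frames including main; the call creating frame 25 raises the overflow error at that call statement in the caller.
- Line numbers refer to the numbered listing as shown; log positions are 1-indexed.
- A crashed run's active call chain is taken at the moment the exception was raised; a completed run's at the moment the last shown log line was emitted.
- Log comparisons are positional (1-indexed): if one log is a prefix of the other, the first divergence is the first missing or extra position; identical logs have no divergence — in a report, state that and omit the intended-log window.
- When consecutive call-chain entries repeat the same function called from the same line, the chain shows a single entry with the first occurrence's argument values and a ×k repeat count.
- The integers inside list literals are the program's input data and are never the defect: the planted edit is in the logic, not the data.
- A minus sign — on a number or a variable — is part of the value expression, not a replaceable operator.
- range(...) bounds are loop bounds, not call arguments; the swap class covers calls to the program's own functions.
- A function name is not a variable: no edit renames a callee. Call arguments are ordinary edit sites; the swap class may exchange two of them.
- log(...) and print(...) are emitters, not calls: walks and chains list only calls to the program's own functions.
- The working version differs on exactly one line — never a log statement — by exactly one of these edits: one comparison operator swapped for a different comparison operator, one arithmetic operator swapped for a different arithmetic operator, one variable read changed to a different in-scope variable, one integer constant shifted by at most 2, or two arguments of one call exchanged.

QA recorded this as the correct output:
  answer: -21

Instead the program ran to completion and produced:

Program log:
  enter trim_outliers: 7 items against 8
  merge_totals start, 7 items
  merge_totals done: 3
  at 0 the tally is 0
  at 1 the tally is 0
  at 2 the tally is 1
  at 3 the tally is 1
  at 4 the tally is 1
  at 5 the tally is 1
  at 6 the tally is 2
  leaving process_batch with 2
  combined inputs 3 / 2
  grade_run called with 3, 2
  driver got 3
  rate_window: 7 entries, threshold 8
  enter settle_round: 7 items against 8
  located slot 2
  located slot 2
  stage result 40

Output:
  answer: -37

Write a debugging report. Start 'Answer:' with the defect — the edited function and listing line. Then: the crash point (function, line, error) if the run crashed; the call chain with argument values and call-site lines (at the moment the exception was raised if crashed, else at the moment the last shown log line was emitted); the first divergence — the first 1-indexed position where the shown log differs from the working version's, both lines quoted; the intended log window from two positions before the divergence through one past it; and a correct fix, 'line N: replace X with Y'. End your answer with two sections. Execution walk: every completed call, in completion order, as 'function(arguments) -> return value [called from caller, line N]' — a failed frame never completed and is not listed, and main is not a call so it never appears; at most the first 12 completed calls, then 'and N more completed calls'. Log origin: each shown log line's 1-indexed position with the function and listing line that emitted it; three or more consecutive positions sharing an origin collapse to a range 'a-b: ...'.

Answer: the defect is in rate_window at line 47.
Key observation: At log position 19 the runs split — shown 'stage result 40', but the working version logs 'stage result 24'.
Call chain: main.
First divergence: at position 19 the run shows 'stage result 40' where the working version logs 'stage result 24'.
Intended log window:
  17: located slot 2
  18: located slot 2
  19: stage result 24
Execution walk:
  merge_totals([4, 3, 8, 4, 7, 7, 8]) -> 3  [called from trim_outliers, line 30]
  process_batch([4, 3, 8, 4, 7, 7, 8], 8) -> 2  [called from trim_outliers, line 31]
  grade_run(3, 2) -> 3  [called from trim_outliers, line 33]
  trim_outliers([4, 3, 8, 4, 7, 7, 8], 8) -> 3  [called from main, line 52]
  settle_round([4, 3, 8, 4, 7, 7, 8], 8) -> 2  [called from rate_window, line 44]
  rate_window([4, 3, 8, 4, 7, 7, 8], 8) -> 40  [called from main, line 54]
Origin of each log line:
  1: logged in trim_outliers at line 29
  2: logged in merge_totals at line 2
  3: logged in merge_totals at line 7
  4-10: logged in process_batch at line 15
  11: logged in process_batch at line 16
  12: logged in trim_outliers at line 32
  13: logged in grade_run at line 20
  14: logged in main at line 53
  15: logged in rate_window at line 43
  16: logged in settle_round at line 36
  17: logged in settle_round at line 39
  18: logged in rate_window at line 45
  19: logged in main at line 55
A correct fix: line 47: replace `5` with `3`.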